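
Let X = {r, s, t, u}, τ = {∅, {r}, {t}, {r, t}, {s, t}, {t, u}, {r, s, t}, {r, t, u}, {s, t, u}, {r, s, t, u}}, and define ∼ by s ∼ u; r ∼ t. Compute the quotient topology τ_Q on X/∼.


X/∼ = {[r=t], [s=u]}; |τ_Q| = 3.

Equivalence classes: [r=t], [s=u].
Quotient map π: X → X/∼ sends r ↦ [r=t], s ↦ [s=u], t ↦ [r=t], u ↦ [s=u].
For each subset V ⊆ X/∼, compute π^{-1}(V) ⊆ X and check whether π^{-1}(V) ∈ τ. V is open in τ_Q iff π^{-1}(V) ∈ τ.
  V = {}: π^{-1}(V) = ∅ ∈ τ ✓.
  V = {[r=t]}: π^{-1}(V) = {r, t} ∈ τ ✓.
  V = {[s=u]}: π^{-1}(V) = {s, u} ∉ τ ✗.
  V = {[r=t], [s=u]}: π^{-1}(V) = {r, s, t, u} ∈ τ ✓.
Open sets in the quotient: τ_Q = {{}, {[r=t]}, {[r=t], [s=u]}} (3 elements).


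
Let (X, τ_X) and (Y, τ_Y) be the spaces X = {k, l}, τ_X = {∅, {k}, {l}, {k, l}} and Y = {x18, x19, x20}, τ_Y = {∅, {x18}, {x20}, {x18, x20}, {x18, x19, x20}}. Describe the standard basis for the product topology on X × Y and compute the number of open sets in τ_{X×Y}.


Basis B = {∅ × ∅, {k} × {x18}, {k} × {x20}, {l} × {x18}, {l} × {x20}, {k} × {x18, x20}, {k, l} × {x18}, {k, l} × {x20}, {l} × {x18, x20}, {k} × {x18, x19, x20}, {l} × {x18, x19, x20}, {k, l} × {x18, x20}, {k, l} × {x18, x19, x20}}; |τ_{X×Y}| = 25.

Enumerate products U × V with U ∈ τ_X, V ∈ τ_Y (deduplicated):
  ∅ × ∅ = {} (∅)
  {k} × {x18} = {(k,x18)}
  {k} × {x20} = {(k,x20)}
  {l} × {x18} = {(l,x18)}
  {l} × {x20} = {(l,x20)}
  {k} × {x18, x20} = {(k,x18), (k,x20)}
  {k, l} × {x18} = {(k,x18), (l,x18)}
  {k, l} × {x20} = {(k,x20), (l,x20)}
  {l} × {x18, x20} = {(l,x18), (l,x20)}
  {k} × {x18, x19, x20} = {(k,x18), (k,x19), (k,x20)}
  {l} × {x18, x19, x20} = {(l,x18), (l,x19), (l,x20)}
  {k, l} × {x18, x20} = {(k,x18), (k,x20), (l,x18), (l,x20)}
  {k, l} × {x18, x19, x20} = {(k,x18), (k,x19), (k,x20), (l,x18), (l,x19), (l,x20)}
These 13 distinct sets form the basis B.
Close under arbitrary unions to get τ_{X×Y}; counting gives |τ_{X×Y}| = 25.


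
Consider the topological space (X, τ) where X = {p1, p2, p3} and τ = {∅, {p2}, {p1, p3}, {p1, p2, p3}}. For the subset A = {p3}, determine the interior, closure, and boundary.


int(A) = ∅, cl(A) = {p1, p3}, ∂A = {p1, p3}.

Closed sets in (X, τ) are complements of opens:
  closed(X, τ) = {∅, {p2}, {p1, p3}, {p1, p2, p3}}.
int(A) = ⋃ {U ∈ τ : U ⊆ A}. Opens contained in A: ∅.
Taking the union of these: int(A) = ∅.
cl(A) = ⋂ {C closed : A ⊆ C}. Closed sets containing A: {p1, p3}, {p1, p2, p3}.
Intersecting these: cl(A) = {p1, p3}.
∂A = cl(A) ∖ int(A) = {p1, p3} ∖ ∅ = {p1, p3}.


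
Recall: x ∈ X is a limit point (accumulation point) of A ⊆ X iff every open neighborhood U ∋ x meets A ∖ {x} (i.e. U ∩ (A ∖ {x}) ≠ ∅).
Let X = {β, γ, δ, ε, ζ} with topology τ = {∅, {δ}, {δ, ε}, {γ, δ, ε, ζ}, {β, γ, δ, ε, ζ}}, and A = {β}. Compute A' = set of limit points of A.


A' = ∅

For each x ∈ X, list the open sets U ∈ τ with x ∈ U, then check whether U ∩ (A ∖ {x}) ≠ ∅ for every such U.
  x = β: open {β, γ, δ, ε, ζ} ∋ x has {β, γ, δ, ε, ζ} ∩ (A ∖ {β}) = ∅, so x is NOT a limit point.
  x = γ: open {γ, δ, ε, ζ} ∋ x has {γ, δ, ε, ζ} ∩ (A ∖ {γ}) = ∅, so x is NOT a limit point.
  x = δ: open {δ} ∋ x has {δ} ∩ (A ∖ {δ}) = ∅, so x is NOT a limit point.
  x = ε: open {δ, ε} ∋ x has {δ, ε} ∩ (A ∖ {ε}) = ∅, so x is NOT a limit point.
  x = ζ: open {γ, δ, ε, ζ} ∋ x has {γ, δ, ε, ζ} ∩ (A ∖ {ζ}) = ∅, so x is NOT a limit point.
Collecting: A' = ∅.


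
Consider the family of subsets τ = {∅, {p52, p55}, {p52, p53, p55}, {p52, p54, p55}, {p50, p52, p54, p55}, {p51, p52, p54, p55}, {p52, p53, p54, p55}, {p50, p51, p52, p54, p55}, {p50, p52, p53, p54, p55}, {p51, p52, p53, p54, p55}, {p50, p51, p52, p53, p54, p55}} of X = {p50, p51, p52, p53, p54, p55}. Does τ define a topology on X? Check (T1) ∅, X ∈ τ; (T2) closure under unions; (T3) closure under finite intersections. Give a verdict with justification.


τ IS a topology on X.

Axiom (T1): ∅ ∈ τ? Yes; X ∈ τ? Yes.
Axiom (T2/T3): check pairwise unions and intersections of members of τ.
All pairwise intersections and unions checked — each lies in τ. Therefore τ satisfies (T1), (T2), (T3): it IS a topology on X.


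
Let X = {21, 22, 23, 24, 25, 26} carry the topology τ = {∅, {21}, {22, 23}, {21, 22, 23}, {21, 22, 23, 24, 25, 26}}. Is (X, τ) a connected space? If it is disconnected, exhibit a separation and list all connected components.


(X, τ) is connected.

Find clopen sets (U ∈ τ with X ∖ U ∈ τ):
  U = ∅, X ∖ U = {21, 22, 23, 24, 25, 26} — both open, so U is clopen.
  U = {21, 22, 23, 24, 25, 26}, X ∖ U = ∅ — both open, so U is clopen.
Only trivial clopens (∅ and X) exist, so (X, τ) is connected.
Compute connected components by grouping points that agree on all clopens:
  component: {21, 22, 23, 24, 25, 26}


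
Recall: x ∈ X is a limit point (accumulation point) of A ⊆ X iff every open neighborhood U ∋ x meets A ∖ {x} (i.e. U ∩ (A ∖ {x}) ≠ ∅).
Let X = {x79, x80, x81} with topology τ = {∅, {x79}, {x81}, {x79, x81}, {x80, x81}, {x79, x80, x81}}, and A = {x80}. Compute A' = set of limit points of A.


A' = ∅

For each x ∈ X, list the open sets U ∈ τ with x ∈ U, then check whether U ∩ (A ∖ {x}) ≠ ∅ for every such U.
  x = x79: open {x79} ∋ x has {x79} ∩ (A ∖ {x79}) = ∅, so x is NOT a limit point.
  x = x80: open {x80, x81} ∋ x has {x80, x81} ∩ (A ∖ {x80}) = ∅, so x is NOT a limit point.
  x = x81: open {x81} ∋ x has {x81} ∩ (A ∖ {x81}) = ∅, so x is NOT a limit point.
Collecting: A' = ∅.


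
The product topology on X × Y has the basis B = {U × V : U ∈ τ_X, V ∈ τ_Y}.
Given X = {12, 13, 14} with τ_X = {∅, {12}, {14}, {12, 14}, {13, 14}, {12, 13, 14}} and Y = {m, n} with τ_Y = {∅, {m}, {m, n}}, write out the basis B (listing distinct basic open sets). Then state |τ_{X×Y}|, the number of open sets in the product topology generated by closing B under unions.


Basis B = {∅ × ∅, {12} × {m}, {14} × {m}, {12} × {m, n}, {12, 14} × {m}, {13, 14} × {m}, {14} × {m, n}, {12, 13, 14} × {m}, {12, 14} × {m, n}, {13, 14} × {m, n}, {12, 13, 14} × {m, n}}; |τ_{X×Y}| = 18.

Enumerate products U × V with U ∈ τ_X, V ∈ τ_Y (deduplicated):
  ∅ × ∅ = {} (∅)
  {12} × {m} = {(12,m)}
  {14} × {m} = {(14,m)}
  {12} × {m, n} = {(12,m), (12,n)}
  {12, 14} × {m} = {(12,m), (14,m)}
  {13, 14} × {m} = {(13,m), (14,m)}
  {14} × {m, n} = {(14,m), (14,n)}
  {12, 13, 14} × {m} = {(12,m), (13,m), (14,m)}
  {12, 14} × {m, n} = {(12,m), (12,n), (14,m), (14,n)}
  {13, 14} × {m, n} = {(13,m), (13,n), (14,m), (14,n)}
  {12, 13, 14} × {m, n} = {(12,m), (12,n), (13,m), (13,n), (14,m), (14,n)}
These 11 distinct sets form the basis B.
Close under arbitrary unions to get τ_{X×Y}; counting gives |τ_{X×Y}| = 18.


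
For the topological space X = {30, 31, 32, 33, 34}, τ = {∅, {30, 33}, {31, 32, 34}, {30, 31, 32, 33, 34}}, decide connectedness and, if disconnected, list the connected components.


(X, τ) is disconnected; components = [{30, 33}, {31, 32, 34}].

Find clopen sets (U ∈ τ with X ∖ U ∈ τ):
  U = ∅, X ∖ U = {30, 31, 32, 33, 34} — both open, so U is clopen.
  U = {30, 33}, X ∖ U = {31, 32, 34} — both open, so U is clopen.
  U = {31, 32, 34}, X ∖ U = {30, 33} — both open, so U is clopen.
  U = {30, 31, 32, 33, 34}, X ∖ U = ∅ — both open, so U is clopen.
Nontrivial clopen(s) exist: e.g. {30, 33}. So (X, τ) is disconnected.
Compute connected components by grouping points that agree on all clopens:
  component: {30, 33}
  component: {31, 32, 34}


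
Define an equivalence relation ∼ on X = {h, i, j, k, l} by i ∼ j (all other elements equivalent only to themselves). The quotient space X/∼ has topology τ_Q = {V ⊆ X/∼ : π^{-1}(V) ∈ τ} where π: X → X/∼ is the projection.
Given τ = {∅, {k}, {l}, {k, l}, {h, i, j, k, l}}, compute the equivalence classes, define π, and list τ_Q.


X/∼ = {[h], [i=j], [k], [l]}; |τ_Q| = 5.

Equivalence classes: [h], [i=j], [k], [l].
Quotient map π: X → X/∼ sends h ↦ [h], i ↦ [i=j], j ↦ [i=j], k ↦ [k], l ↦ [l].
For each subset V ⊆ X/∼, compute π^{-1}(V) ⊆ X and check whether π^{-1}(V) ∈ τ. V is open in τ_Q iff π^{-1}(V) ∈ τ.
  V = {}: π^{-1}(V) = ∅ ∈ τ ✓.
  V = {[h]}: π^{-1}(V) = {h} ∉ τ ✗.
  V = {[i=j]}: π^{-1}(V) = {i, j} ∉ τ ✗.
  V = {[h], [i=j]}: π^{-1}(V) = {h, i, j} ∉ τ ✗.
  V = {[k]}: π^{-1}(V) = {k} ∈ τ ✓.
  V = {[h], [k]}: π^{-1}(V) = {h, k} ∉ τ ✗.
  V = {[i=j], [k]}: π^{-1}(V) = {i, j, k} ∉ τ ✗.
  V = {[h], [i=j], [k]}: π^{-1}(V) = {h, i, j, k} ∉ τ ✗.
  V = {[l]}: π^{-1}(V) = {l} ∈ τ ✓.
  V = {[h], [l]}: π^{-1}(V) = {h, l} ∉ τ ✗.
  V = {[i=j], [l]}: π^{-1}(V) = {i, j, l} ∉ τ ✗.
  V = {[h], [i=j], [l]}: π^{-1}(V) = {h, i, j, l} ∉ τ ✗.
  V = {[k], [l]}: π^{-1}(V) = {k, l} ∈ τ ✓.
  V = {[h], [k], [l]}: π^{-1}(V) = {h, k, l} ∉ τ ✗.
  V = {[i=j], [k], [l]}: π^{-1}(V) = {i, j, k, l} ∉ τ ✗.
  V = {[h], [i=j], [k], [l]}: π^{-1}(V) = {h, i, j, k, l} ∈ τ ✓.
Open sets in the quotient: τ_Q = {{}, {[k]}, {[l]}, {[k], [l]}, {[h], [i=j], [k], [l]}} (5 elements).


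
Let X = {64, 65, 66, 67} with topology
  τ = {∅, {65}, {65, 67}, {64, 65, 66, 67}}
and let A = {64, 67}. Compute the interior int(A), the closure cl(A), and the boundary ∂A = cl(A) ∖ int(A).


int(A) = ∅, cl(A) = {64, 66, 67}, ∂A = {64, 66, 67}.

Closed sets in (X, τ) are complements of opens:
  closed(X, τ) = {∅, {64, 66}, {64, 66, 67}, {64, 65, 66, 67}}.
int(A) = ⋃ {U ∈ τ : U ⊆ A}. Opens contained in A: ∅.
Taking the union of these: int(A) = ∅.
cl(A) = ⋂ {C closed : A ⊆ C}. Closed sets containing A: {64, 66, 67}, {64, 65, 66, 67}.
Intersecting these: cl(A) = {64, 66, 67}.
∂A = cl(A) ∖ int(A) = {64, 66, 67} ∖ ∅ = {64, 66, 67}.


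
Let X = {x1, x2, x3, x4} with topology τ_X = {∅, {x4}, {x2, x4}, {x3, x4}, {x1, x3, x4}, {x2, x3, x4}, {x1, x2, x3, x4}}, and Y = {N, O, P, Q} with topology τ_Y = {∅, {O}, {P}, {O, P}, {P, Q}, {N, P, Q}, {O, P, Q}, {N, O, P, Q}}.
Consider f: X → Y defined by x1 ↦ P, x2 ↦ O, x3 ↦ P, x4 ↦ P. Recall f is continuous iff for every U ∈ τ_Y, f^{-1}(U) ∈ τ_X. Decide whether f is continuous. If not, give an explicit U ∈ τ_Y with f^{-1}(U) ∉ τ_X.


f is NOT continuous.

Compute f^{-1}(U) for each U ∈ τ_Y:
  U = ∅: f^{-1}(U) = ∅ ∈ τ_X ✓.
  U = {O}: f^{-1}(U) = {x2} ∉ τ_X ✗.
  U = {P}: f^{-1}(U) = {x1, x3, x4} ∈ τ_X ✓.
  U = {O, P}: f^{-1}(U) = {x1, x2, x3, x4} ∈ τ_X ✓.
  U = {P, Q}: f^{-1}(U) = {x1, x3, x4} ∈ τ_X ✓.
  U = {N, P, Q}: f^{-1}(U) = {x1, x3, x4} ∈ τ_X ✓.
  U = {O, P, Q}: f^{-1}(U) = {x1, x2, x3, x4} ∈ τ_X ✓.
  U = {N, O, P, Q}: f^{-1}(U) = {x1, x2, x3, x4} ∈ τ_X ✓.
Found U = {O} with f^{-1}(U) = {x2} not in τ_X. Therefore f is NOT continuous.


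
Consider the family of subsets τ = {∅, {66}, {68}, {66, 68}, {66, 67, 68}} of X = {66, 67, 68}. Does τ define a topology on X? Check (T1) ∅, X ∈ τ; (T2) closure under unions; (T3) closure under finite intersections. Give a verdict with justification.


τ IS a topology on X.

Axiom (T1): ∅ ∈ τ? Yes; X ∈ τ? Yes.
Axiom (T2/T3): check pairwise unions and intersections of members of τ.
All pairwise intersections and unions checked — each lies in τ. Therefore τ satisfies (T1), (T2), (T3): it IS a topology on X.


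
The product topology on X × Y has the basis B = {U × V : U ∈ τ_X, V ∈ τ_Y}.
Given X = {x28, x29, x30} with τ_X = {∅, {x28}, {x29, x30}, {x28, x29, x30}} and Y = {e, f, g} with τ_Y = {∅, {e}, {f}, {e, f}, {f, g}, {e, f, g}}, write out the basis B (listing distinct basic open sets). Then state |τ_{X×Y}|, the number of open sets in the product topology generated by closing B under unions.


Basis B = {∅ × ∅, {x28} × {e}, {x28} × {f}, {x28} × {e, f}, {x28} × {f, g}, {x29, x30} × {e}, {x29, x30} × {f}, {x28} × {e, f, g}, {x28, x29, x30} × {e}, {x28, x29, x30} × {f}, {x29, x30} × {e, f}, {x29, x30} × {f, g}, {x28, x29, x30} × {e, f}, {x28, x29, x30} × {f, g}, {x29, x30} × {e, f, g}, {x28, x29, x30} × {e, f, g}}; |τ_{X×Y}| = 36.

Enumerate products U × V with U ∈ τ_X, V ∈ τ_Y (deduplicated):
  ∅ × ∅ = {} (∅)
  {x28} × {e} = {(x28,e)}
  {x28} × {f} = {(x28,f)}
  {x28} × {e, f} = {(x28,e), (x28,f)}
  {x28} × {f, g} = {(x28,f), (x28,g)}
  {x29, x30} × {e} = {(x29,e), (x30,e)}
  {x29, x30} × {f} = {(x29,f), (x30,f)}
  {x28} × {e, f, g} = {(x28,e), (x28,f), (x28,g)}
  {x28, x29, x30} × {e} = {(x28,e), (x29,e), (x30,e)}
  {x28, x29, x30} × {f} = {(x28,f), (x29,f), (x30,f)}
  {x29, x30} × {e, f} = {(x29,e), (x29,f), (x30,e), (x30,f)}
  {x29, x30} × {f, g} = {(x29,f), (x29,g), (x30,f), (x30,g)}
  {x28, x29, x30} × {e, f} = {(x28,e), (x28,f), (x29,e), (x29,f), (x30,e), (x30,f)}
  {x28, x29, x30} × {f, g} = {(x28,f), (x28,g), (x29,f), (x29,g), (x30,f), (x30,g)}
  {x29, x30} × {e, f, g} = {(x29,e), (x29,f), (x29,g), (x30,e), (x30,f), (x30,g)}
  {x28, x29, x30} × {e, f, g} = {(x28,e), (x28,f), (x28,g), (x29,e), (x29,f), (x29,g), (x30,e), (x30,f), (x30,g)}
These 16 distinct sets form the basis B.
Close under arbitrary unions to get τ_{X×Y}; counting gives |τ_{X×Y}| = 36.


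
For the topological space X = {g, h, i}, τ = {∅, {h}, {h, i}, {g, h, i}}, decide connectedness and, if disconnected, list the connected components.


(X, τ) is connected.

Find clopen sets (U ∈ τ with X ∖ U ∈ τ):
  U = ∅, X ∖ U = {g, h, i} — both open, so U is clopen.
  U = {g, h, i}, X ∖ U = ∅ — both open, so U is clopen.
Only trivial clopens (∅ and X) exist, so (X, τ) is connected.
Compute connected components by grouping points that agree on all clopens:
  component: {g, h, i}


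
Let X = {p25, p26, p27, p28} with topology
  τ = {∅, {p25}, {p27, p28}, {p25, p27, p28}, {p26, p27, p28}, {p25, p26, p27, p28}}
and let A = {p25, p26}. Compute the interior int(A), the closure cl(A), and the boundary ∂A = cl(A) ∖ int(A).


int(A) = {p25}, cl(A) = {p25, p26}, ∂A = {p26}.

Closed sets in (X, τ) are complements of opens:
  closed(X, τ) = {∅, {p25}, {p26}, {p25, p26}, {p26, p27, p28}, {p25, p26, p27, p28}}.
int(A) = ⋃ {U ∈ τ : U ⊆ A}. Opens contained in A: ∅, {p25}.
Taking the union of these: int(A) = {p25}.
cl(A) = ⋂ {C closed : A ⊆ C}. Closed sets containing A: {p25, p26}, {p25, p26, p27, p28}.
Intersecting these: cl(A) = {p25, p26}.
∂A = cl(A) ∖ int(A) = {p25, p26} ∖ {p25} = {p26}.


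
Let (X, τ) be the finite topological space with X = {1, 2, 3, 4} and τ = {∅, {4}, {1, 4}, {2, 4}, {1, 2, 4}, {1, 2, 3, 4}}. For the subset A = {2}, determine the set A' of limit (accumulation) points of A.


A' = {3}

For each x ∈ X, list the open sets U ∈ τ with x ∈ U, then check whether U ∩ (A ∖ {x}) ≠ ∅ for every such U.
  x = 1: open {1, 4} ∋ x has {1, 4} ∩ (A ∖ {1}) = ∅, so x is NOT a limit point.
  x = 2: open {2, 4} ∋ x has {2, 4} ∩ (A ∖ {2}) = ∅, so x is NOT a limit point.
  x = 3: opens ∋ x are {1, 2, 3, 4}; each meets A ∖ {3}, so x IS a limit point.
  x = 4: open {4} ∋ x has {4} ∩ (A ∖ {4}) = ∅, so x is NOT a limit point.
Collecting: A' = {3}.


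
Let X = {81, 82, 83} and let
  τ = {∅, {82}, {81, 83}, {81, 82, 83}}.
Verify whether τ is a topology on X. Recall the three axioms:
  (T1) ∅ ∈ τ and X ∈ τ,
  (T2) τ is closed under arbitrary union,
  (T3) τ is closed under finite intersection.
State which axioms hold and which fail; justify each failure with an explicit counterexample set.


τ IS a topology on X.

Axiom (T1): ∅ ∈ τ? Yes; X ∈ τ? Yes.
Axiom (T2/T3): check pairwise unions and intersections of members of τ.
All pairwise intersections and unions checked — each lies in τ. Therefore τ satisfies (T1), (T2), (T3): it IS a topology on X.


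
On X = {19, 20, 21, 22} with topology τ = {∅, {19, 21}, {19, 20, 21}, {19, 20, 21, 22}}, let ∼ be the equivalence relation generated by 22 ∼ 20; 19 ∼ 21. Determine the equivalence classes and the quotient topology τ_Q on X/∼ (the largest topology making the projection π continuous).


X/∼ = {[19=21], [20=22]}; |τ_Q| = 3.

Equivalence classes: [19=21], [20=22].
Quotient map π: X → X/∼ sends 19 ↦ [19=21], 20 ↦ [20=22], 21 ↦ [19=21], 22 ↦ [20=22].
For each subset V ⊆ X/∼, compute π^{-1}(V) ⊆ X and check whether π^{-1}(V) ∈ τ. V is open in τ_Q iff π^{-1}(V) ∈ τ.
  V = {}: π^{-1}(V) = ∅ ∈ τ ✓.
  V = {[19=21]}: π^{-1}(V) = {19, 21} ∈ τ ✓.
  V = {[20=22]}: π^{-1}(V) = {20, 22} ∉ τ ✗.
  V = {[19=21], [20=22]}: π^{-1}(V) = {19, 20, 21, 22} ∈ τ ✓.
Open sets in the quotient: τ_Q = {{}, {[19=21]}, {[19=21], [20=22]}} (3 elements).


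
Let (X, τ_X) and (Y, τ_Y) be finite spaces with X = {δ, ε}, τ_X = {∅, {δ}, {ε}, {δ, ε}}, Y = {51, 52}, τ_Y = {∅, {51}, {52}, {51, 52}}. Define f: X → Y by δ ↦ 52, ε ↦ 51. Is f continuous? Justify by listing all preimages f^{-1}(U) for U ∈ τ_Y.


f IS continuous.

Compute f^{-1}(U) for each U ∈ τ_Y:
  U = ∅: f^{-1}(U) = ∅ ∈ τ_X ✓.
  U = {51}: f^{-1}(U) = {ε} ∈ τ_X ✓.
  U = {52}: f^{-1}(U) = {δ} ∈ τ_X ✓.
  U = {51, 52}: f^{-1}(U) = {δ, ε} ∈ τ_X ✓.
Every preimage lies in τ_X, so f IS continuous.


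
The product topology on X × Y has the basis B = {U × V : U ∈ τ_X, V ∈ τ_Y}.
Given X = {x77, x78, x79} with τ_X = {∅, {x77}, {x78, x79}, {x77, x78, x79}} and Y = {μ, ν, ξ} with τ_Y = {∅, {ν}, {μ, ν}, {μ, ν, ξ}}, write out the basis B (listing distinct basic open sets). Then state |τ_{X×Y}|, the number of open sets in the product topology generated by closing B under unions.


Basis B = {∅ × ∅, {x77} × {ν}, {x77} × {μ, ν}, {x78, x79} × {ν}, {x77} × {μ, ν, ξ}, {x77, x78, x79} × {ν}, {x78, x79} × {μ, ν}, {x77, x78, x79} × {μ, ν}, {x78, x79} × {μ, ν, ξ}, {x77, x78, x79} × {μ, ν, ξ}}; |τ_{X×Y}| = 16.

Enumerate products U × V with U ∈ τ_X, V ∈ τ_Y (deduplicated):
  ∅ × ∅ = {} (∅)
  {x77} × {ν} = {(x77,ν)}
  {x77} × {μ, ν} = {(x77,μ), (x77,ν)}
  {x78, x79} × {ν} = {(x78,ν), (x79,ν)}
  {x77} × {μ, ν, ξ} = {(x77,μ), (x77,ν), (x77,ξ)}
  {x77, x78, x79} × {ν} = {(x77,ν), (x78,ν), (x79,ν)}
  {x78, x79} × {μ, ν} = {(x78,μ), (x78,ν), (x79,μ), (x79,ν)}
  {x77, x78, x79} × {μ, ν} = {(x77,μ), (x77,ν), (x78,μ), (x78,ν), (x79,μ), (x79,ν)}
  {x78, x79} × {μ, ν, ξ} = {(x78,μ), (x78,ν), (x78,ξ), (x79,μ), (x79,ν), (x79,ξ)}
  {x77, x78, x79} × {μ, ν, ξ} = {(x77,μ), (x77,ν), (x77,ξ), (x78,μ), (x78,ν), (x78,ξ), (x79,μ), (x79,ν), (x79,ξ)}
These 10 distinct sets form the basis B.
Close under arbitrary unions to get τ_{X×Y}; counting gives |τ_{X×Y}| = 16.


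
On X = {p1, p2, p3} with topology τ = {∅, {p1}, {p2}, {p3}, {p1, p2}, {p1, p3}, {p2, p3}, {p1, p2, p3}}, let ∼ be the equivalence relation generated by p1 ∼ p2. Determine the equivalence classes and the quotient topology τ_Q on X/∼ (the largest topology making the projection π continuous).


X/∼ = {[p1=p2], [p3]}; |τ_Q| = 4.

Equivalence classes: [p1=p2], [p3].
Quotient map π: X → X/∼ sends p1 ↦ [p1=p2], p2 ↦ [p1=p2], p3 ↦ [p3].
For each subset V ⊆ X/∼, compute π^{-1}(V) ⊆ X and check whether π^{-1}(V) ∈ τ. V is open in τ_Q iff π^{-1}(V) ∈ τ.
  V = {}: π^{-1}(V) = ∅ ∈ τ ✓.
  V = {[p1=p2]}: π^{-1}(V) = {p1, p2} ∈ τ ✓.
  V = {[p3]}: π^{-1}(V) = {p3} ∈ τ ✓.
  V = {[p1=p2], [p3]}: π^{-1}(V) = {p1, p2, p3} ∈ τ ✓.
Open sets in the quotient: τ_Q = {{}, {[p1=p2]}, {[p3]}, {[p1=p2], [p3]}} (4 elements).


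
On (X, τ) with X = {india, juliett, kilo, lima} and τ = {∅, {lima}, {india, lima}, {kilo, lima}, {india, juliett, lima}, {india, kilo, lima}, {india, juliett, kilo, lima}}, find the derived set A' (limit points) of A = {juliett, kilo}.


A' = ∅

For each x ∈ X, list the open sets U ∈ τ with x ∈ U, then check whether U ∩ (A ∖ {x}) ≠ ∅ for every such U.
  x = india: open {india, lima} ∋ x has {india, lima} ∩ (A ∖ {india}) = ∅, so x is NOT a limit point.
  x = juliett: open {india, juliett, lima} ∋ x has {india, juliett, lima} ∩ (A ∖ {juliett}) = ∅, so x is NOT a limit point.
  x = kilo: open {kilo, lima} ∋ x has {kilo, lima} ∩ (A ∖ {kilo}) = ∅, so x is NOT a limit point.
  x = lima: open {lima} ∋ x has {lima} ∩ (A ∖ {lima}) = ∅, so x is NOT a limit point.
Collecting: A' = ∅.


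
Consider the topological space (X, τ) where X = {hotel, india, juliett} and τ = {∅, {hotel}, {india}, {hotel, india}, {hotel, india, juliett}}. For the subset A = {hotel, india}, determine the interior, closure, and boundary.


int(A) = {hotel, india}, cl(A) = {hotel, india, juliett}, ∂A = {juliett}.

Closed sets in (X, τ) are complements of opens:
  closed(X, τ) = {∅, {juliett}, {hotel, juliett}, {india, juliett}, {hotel, india, juliett}}.
int(A) = ⋃ {U ∈ τ : U ⊆ A}. Opens contained in A: ∅, {hotel}, {india}, {hotel, india}.
Taking the union of these: int(A) = {hotel, india}.
cl(A) = ⋂ {C closed : A ⊆ C}. Closed sets containing A: {hotel, india, juliett}.
Intersecting these: cl(A) = {hotel, india, juliett}.
∂A = cl(A) ∖ int(A) = {hotel, india, juliett} ∖ {hotel, india} = {juliett}.


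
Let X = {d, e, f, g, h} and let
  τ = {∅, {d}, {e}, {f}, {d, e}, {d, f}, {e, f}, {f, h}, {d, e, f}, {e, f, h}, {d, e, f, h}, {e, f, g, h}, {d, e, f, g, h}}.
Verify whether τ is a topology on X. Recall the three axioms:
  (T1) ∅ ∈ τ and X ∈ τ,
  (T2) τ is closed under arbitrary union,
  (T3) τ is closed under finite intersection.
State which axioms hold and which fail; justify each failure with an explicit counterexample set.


τ is NOT a topology on X.

Axiom (T1): ∅ ∈ τ? Yes; X ∈ τ? Yes.
Axiom (T2/T3): check pairwise unions and intersections of members of τ.
Counterexample for (T2): {d} ∪ {f, h} = {d, f, h} ∉ τ. Therefore τ is NOT a topology.


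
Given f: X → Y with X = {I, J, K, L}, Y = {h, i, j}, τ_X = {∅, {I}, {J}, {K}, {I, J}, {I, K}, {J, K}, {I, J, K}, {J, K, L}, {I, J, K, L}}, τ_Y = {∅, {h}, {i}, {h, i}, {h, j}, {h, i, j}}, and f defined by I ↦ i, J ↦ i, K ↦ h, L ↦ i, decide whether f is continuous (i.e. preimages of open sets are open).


f is NOT continuous.

Compute f^{-1}(U) for each U ∈ τ_Y:
  U = ∅: f^{-1}(U) = ∅ ∈ τ_X ✓.
  U = {h}: f^{-1}(U) = {K} ∈ τ_X ✓.
  U = {i}: f^{-1}(U) = {I, J, L} ∉ τ_X ✗.
  U = {h, i}: f^{-1}(U) = {I, J, K, L} ∈ τ_X ✓.
  U = {h, j}: f^{-1}(U) = {K} ∈ τ_X ✓.
  U = {h, i, j}: f^{-1}(U) = {I, J, K, L} ∈ τ_X ✓.
Found U = {i} with f^{-1}(U) = {I, J, L} not in τ_X. Therefore f is NOT continuous.


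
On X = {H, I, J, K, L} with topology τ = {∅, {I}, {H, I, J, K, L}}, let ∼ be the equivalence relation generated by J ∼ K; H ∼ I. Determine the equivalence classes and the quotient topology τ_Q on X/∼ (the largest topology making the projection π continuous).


X/∼ = {[H=I], [J=K], [L]}; |τ_Q| = 2.

Equivalence classes: [H=I], [J=K], [L].
Quotient map π: X → X/∼ sends H ↦ [H=I], I ↦ [H=I], J ↦ [J=K], K ↦ [J=K], L ↦ [L].
For each subset V ⊆ X/∼, compute π^{-1}(V) ⊆ X and check whether π^{-1}(V) ∈ τ. V is open in τ_Q iff π^{-1}(V) ∈ τ.
  V = {}: π^{-1}(V) = ∅ ∈ τ ✓.
  V = {[H=I]}: π^{-1}(V) = {H, I} ∉ τ ✗.
  V = {[J=K]}: π^{-1}(V) = {J, K} ∉ τ ✗.
  V = {[H=I], [J=K]}: π^{-1}(V) = {H, I, J, K} ∉ τ ✗.
  V = {[L]}: π^{-1}(V) = {L} ∉ τ ✗.
  V = {[H=I], [L]}: π^{-1}(V) = {H, I, L} ∉ τ ✗.
  V = {[J=K], [L]}: π^{-1}(V) = {J, K, L} ∉ τ ✗.
  V = {[H=I], [J=K], [L]}: π^{-1}(V) = {H, I, J, K, L} ∈ τ ✓.
Open sets in the quotient: τ_Q = {{}, {[H=I], [J=K], [L]}} (2 elements).


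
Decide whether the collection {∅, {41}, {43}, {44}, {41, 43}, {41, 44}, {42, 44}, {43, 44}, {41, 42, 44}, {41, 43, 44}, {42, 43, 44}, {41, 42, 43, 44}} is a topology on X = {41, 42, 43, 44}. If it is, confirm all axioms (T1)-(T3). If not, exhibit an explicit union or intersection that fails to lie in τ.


τ IS a topology on X.

Axiom (T1): ∅ ∈ τ? Yes; X ∈ τ? Yes.
Axiom (T2/T3): check pairwise unions and intersections of members of τ.
All pairwise intersections and unions checked — each lies in τ. Therefore τ satisfies (T1), (T2), (T3): it IS a topology on X.


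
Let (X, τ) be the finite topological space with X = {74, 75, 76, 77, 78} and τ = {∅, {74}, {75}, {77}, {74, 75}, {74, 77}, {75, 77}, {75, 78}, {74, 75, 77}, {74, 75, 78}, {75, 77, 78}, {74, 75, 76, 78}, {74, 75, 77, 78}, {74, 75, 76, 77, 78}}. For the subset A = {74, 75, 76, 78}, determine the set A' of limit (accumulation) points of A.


A' = {76, 78}

For each x ∈ X, list the open sets U ∈ τ with x ∈ U, then check whether U ∩ (A ∖ {x}) ≠ ∅ for every such U.
  x = 74: open {74} ∋ x has {74} ∩ (A ∖ {74}) = ∅, so x is NOT a limit point.
  x = 75: open {75} ∋ x has {75} ∩ (A ∖ {75}) = ∅, so x is NOT a limit point.
  x = 76: opens ∋ x are {74, 75, 76, 78}, {74, 75, 76, 77, 78}; each meets A ∖ {76}, so x IS a limit point.
  x = 77: open {77} ∋ x has {77} ∩ (A ∖ {77}) = ∅, so x is NOT a limit point.
  x = 78: opens ∋ x are {75, 78}, {74, 75, 78}, {75, 77, 78}, {74, 75, 76, 78}, {74, 75, 77, 78}, {74, 75, 76, 77, 78}; each meets A ∖ {78}, so x IS a limit point.
Collecting: A' = {76, 78}.


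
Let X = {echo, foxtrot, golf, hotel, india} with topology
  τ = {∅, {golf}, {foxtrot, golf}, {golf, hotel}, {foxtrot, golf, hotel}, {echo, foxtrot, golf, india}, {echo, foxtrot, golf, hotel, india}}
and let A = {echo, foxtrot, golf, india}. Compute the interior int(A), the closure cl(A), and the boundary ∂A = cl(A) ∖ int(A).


int(A) = {echo, foxtrot, golf, india}, cl(A) = {echo, foxtrot, golf, hotel, india}, ∂A = {hotel}.

Closed sets in (X, τ) are complements of opens:
  closed(X, τ) = {∅, {hotel}, {echo, india}, {echo, foxtrot, india}, {echo, hotel, india}, {echo, foxtrot, hotel, india}, {echo, foxtrot, golf, hotel, india}}.
int(A) = ⋃ {U ∈ τ : U ⊆ A}. Opens contained in A: ∅, {golf}, {foxtrot, golf}, {echo, foxtrot, golf, india}.
Taking the union of these: int(A) = {echo, foxtrot, golf, india}.
cl(A) = ⋂ {C closed : A ⊆ C}. Closed sets containing A: {echo, foxtrot, golf, hotel, india}.
Intersecting these: cl(A) = {echo, foxtrot, golf, hotel, india}.
∂A = cl(A) ∖ int(A) = {echo, foxtrot, golf, hotel, india} ∖ {echo, foxtrot, golf, india} = {hotel}.


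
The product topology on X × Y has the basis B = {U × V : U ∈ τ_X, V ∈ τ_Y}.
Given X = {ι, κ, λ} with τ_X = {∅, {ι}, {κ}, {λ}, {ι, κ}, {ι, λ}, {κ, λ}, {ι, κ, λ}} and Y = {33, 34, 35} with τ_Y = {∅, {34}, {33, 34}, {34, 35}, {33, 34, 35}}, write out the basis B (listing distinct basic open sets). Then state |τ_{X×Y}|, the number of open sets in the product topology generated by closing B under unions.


Basis B = {∅ × ∅, {ι} × {34}, {κ} × {34}, {λ} × {34}, {ι} × {33, 34}, {ι} × {34, 35}, {ι, κ} × {34}, {ι, λ} × {34}, {κ} × {33, 34}, {κ} × {34, 35}, {κ, λ} × {34}, {λ} × {33, 34}, {λ} × {34, 35}, {ι} × {33, 34, 35}, {ι, κ, λ} × {34}, {κ} × {33, 34, 35}, {λ} × {33, 34, 35}, {ι, κ} × {33, 34}, {ι, λ} × {33, 34}, {ι, κ} × {34, 35}, {ι, λ} × {34, 35}, {κ, λ} × {33, 34}, {κ, λ} × {34, 35}, {ι, κ} × {33, 34, 35}, {ι, λ} × {33, 34, 35}, {ι, κ, λ} × {33, 34}, {ι, κ, λ} × {34, 35}, {κ, λ} × {33, 34, 35}, {ι, κ, λ} × {33, 34, 35}}; |τ_{X×Y}| = 125.

Enumerate products U × V with U ∈ τ_X, V ∈ τ_Y (deduplicated):
  ∅ × ∅ = {} (∅)
  {ι} × {34} = {(ι,34)}
  {κ} × {34} = {(κ,34)}
  {λ} × {34} = {(λ,34)}
  {ι} × {33, 34} = {(ι,33), (ι,34)}
  {ι} × {34, 35} = {(ι,34), (ι,35)}
  {ι, κ} × {34} = {(ι,34), (κ,34)}
  {ι, λ} × {34} = {(ι,34), (λ,34)}
  {κ} × {33, 34} = {(κ,33), (κ,34)}
  {κ} × {34, 35} = {(κ,34), (κ,35)}
  {κ, λ} × {34} = {(κ,34), (λ,34)}
  {λ} × {33, 34} = {(λ,33), (λ,34)}
  {λ} × {34, 35} = {(λ,34), (λ,35)}
  {ι} × {33, 34, 35} = {(ι,33), (ι,34), (ι,35)}
  {ι, κ, λ} × {34} = {(ι,34), (κ,34), (λ,34)}
  {κ} × {33, 34, 35} = {(κ,33), (κ,34), (κ,35)}
  {λ} × {33, 34, 35} = {(λ,33), (λ,34), (λ,35)}
  {ι, κ} × {33, 34} = {(ι,33), (ι,34), (κ,33), (κ,34)}
  {ι, λ} × {33, 34} = {(ι,33), (ι,34), (λ,33), (λ,34)}
  {ι, κ} × {34, 35} = {(ι,34), (ι,35), (κ,34), (κ,35)}
  {ι, λ} × {34, 35} = {(ι,34), (ι,35), (λ,34), (λ,35)}
  {κ, λ} × {33, 34} = {(κ,33), (κ,34), (λ,33), (λ,34)}
  {κ, λ} × {34, 35} = {(κ,34), (κ,35), (λ,34), (λ,35)}
  {ι, κ} × {33, 34, 35} = {(ι,33), (ι,34), (ι,35), (κ,33), (κ,34), (κ,35)}
  {ι, λ} × {33, 34, 35} = {(ι,33), (ι,34), (ι,35), (λ,33), (λ,34), (λ,35)}
  {ι, κ, λ} × {33, 34} = {(ι,33), (ι,34), (κ,33), (κ,34), (λ,33), (λ,34)}
  {ι, κ, λ} × {34, 35} = {(ι,34), (ι,35), (κ,34), (κ,35), (λ,34), (λ,35)}
  {κ, λ} × {33, 34, 35} = {(κ,33), (κ,34), (κ,35), (λ,33), (λ,34), (λ,35)}
  {ι, κ, λ} × {33, 34, 35} = {(ι,33), (ι,34), (ι,35), (κ,33), (κ,34), (κ,35), (λ,33), (λ,34), (λ,35)}
These 29 distinct sets form the basis B.
Close under arbitrary unions to get τ_{X×Y}; counting gives |τ_{X×Y}| = 125.


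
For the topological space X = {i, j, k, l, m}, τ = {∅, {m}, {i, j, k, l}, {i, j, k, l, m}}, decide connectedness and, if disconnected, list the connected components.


(X, τ) is disconnected; components = [{m}, {i, j, k, l}].

Find clopen sets (U ∈ τ with X ∖ U ∈ τ):
  U = ∅, X ∖ U = {i, j, k, l, m} — both open, so U is clopen.
  U = {m}, X ∖ U = {i, j, k, l} — both open, so U is clopen.
  U = {i, j, k, l}, X ∖ U = {m} — both open, so U is clopen.
  U = {i, j, k, l, m}, X ∖ U = ∅ — both open, so U is clopen.
Nontrivial clopen(s) exist: e.g. {i, j, k, l}. So (X, τ) is disconnected.
Compute connected components by grouping points that agree on all clopens:
  component: {m}
  component: {i, j, k, l}


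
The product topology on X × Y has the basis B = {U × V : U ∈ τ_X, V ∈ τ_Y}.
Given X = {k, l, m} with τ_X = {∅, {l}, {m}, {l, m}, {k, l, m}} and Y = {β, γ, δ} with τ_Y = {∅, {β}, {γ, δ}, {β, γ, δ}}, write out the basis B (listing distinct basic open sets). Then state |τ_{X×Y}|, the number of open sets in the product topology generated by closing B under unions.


Basis B = {∅ × ∅, {l} × {β}, {m} × {β}, {l, m} × {β}, {l} × {γ, δ}, {m} × {γ, δ}, {k, l, m} × {β}, {l} × {β, γ, δ}, {m} × {β, γ, δ}, {l, m} × {γ, δ}, {k, l, m} × {γ, δ}, {l, m} × {β, γ, δ}, {k, l, m} × {β, γ, δ}}; |τ_{X×Y}| = 25.

Enumerate products U × V with U ∈ τ_X, V ∈ τ_Y (deduplicated):
  ∅ × ∅ = {} (∅)
  {l} × {β} = {(l,β)}
  {m} × {β} = {(m,β)}
  {l, m} × {β} = {(l,β), (m,β)}
  {l} × {γ, δ} = {(l,γ), (l,δ)}
  {m} × {γ, δ} = {(m,γ), (m,δ)}
  {k, l, m} × {β} = {(k,β), (l,β), (m,β)}
  {l} × {β, γ, δ} = {(l,β), (l,γ), (l,δ)}
  {m} × {β, γ, δ} = {(m,β), (m,γ), (m,δ)}
  {l, m} × {γ, δ} = {(l,γ), (l,δ), (m,γ), (m,δ)}
  {k, l, m} × {γ, δ} = {(k,γ), (k,δ), (l,γ), (l,δ), (m,γ), (m,δ)}
  {l, m} × {β, γ, δ} = {(l,β), (l,γ), (l,δ), (m,β), (m,γ), (m,δ)}
  {k, l, m} × {β, γ, δ} = {(k,β), (k,γ), (k,δ), (l,β), (l,γ), (l,δ), (m,β), (m,γ), (m,δ)}
These 13 distinct sets form the basis B.
Close under arbitrary unions to get τ_{X×Y}; counting gives |τ_{X×Y}| = 25.


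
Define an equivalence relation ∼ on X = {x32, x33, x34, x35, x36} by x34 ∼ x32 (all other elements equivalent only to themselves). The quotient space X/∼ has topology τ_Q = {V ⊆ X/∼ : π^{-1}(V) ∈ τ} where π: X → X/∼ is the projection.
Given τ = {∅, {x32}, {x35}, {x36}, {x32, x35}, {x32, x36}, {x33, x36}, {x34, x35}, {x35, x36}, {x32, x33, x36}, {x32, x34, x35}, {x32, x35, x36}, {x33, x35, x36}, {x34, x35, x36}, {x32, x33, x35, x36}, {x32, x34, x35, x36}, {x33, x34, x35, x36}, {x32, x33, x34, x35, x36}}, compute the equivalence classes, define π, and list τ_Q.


X/∼ = {[x32=x34], [x33], [x35], [x36]}; |τ_Q| = 9.

Equivalence classes: [x32=x34], [x33], [x35], [x36].
Quotient map π: X → X/∼ sends x32 ↦ [x32=x34], x33 ↦ [x33], x34 ↦ [x32=x34], x35 ↦ [x35], x36 ↦ [x36].
For each subset V ⊆ X/∼, compute π^{-1}(V) ⊆ X and check whether π^{-1}(V) ∈ τ. V is open in τ_Q iff π^{-1}(V) ∈ τ.
  V = {}: π^{-1}(V) = ∅ ∈ τ ✓.
  V = {[x32=x34]}: π^{-1}(V) = {x32, x34} ∉ τ ✗.
  V = {[x33]}: π^{-1}(V) = {x33} ∉ τ ✗.
  V = {[x32=x34], [x33]}: π^{-1}(V) = {x32, x33, x34} ∉ τ ✗.
  V = {[x35]}: π^{-1}(V) = {x35} ∈ τ ✓.
  V = {[x32=x34], [x35]}: π^{-1}(V) = {x32, x34, x35} ∈ τ ✓.
  V = {[x33], [x35]}: π^{-1}(V) = {x33, x35} ∉ τ ✗.
  V = {[x32=x34], [x33], [x35]}: π^{-1}(V) = {x32, x33, x34, x35} ∉ τ ✗.
  V = {[x36]}: π^{-1}(V) = {x36} ∈ τ ✓.
  V = {[x32=x34], [x36]}: π^{-1}(V) = {x32, x34, x36} ∉ τ ✗.
  V = {[x33], [x36]}: π^{-1}(V) = {x33, x36} ∈ τ ✓.
  V = {[x32=x34], [x33], [x36]}: π^{-1}(V) = {x32, x33, x34, x36} ∉ τ ✗.
  V = {[x35], [x36]}: π^{-1}(V) = {x35, x36} ∈ τ ✓.
  V = {[x32=x34], [x35], [x36]}: π^{-1}(V) = {x32, x34, x35, x36} ∈ τ ✓.
  V = {[x33], [x35], [x36]}: π^{-1}(V) = {x33, x35, x36} ∈ τ ✓.
  V = {[x32=x34], [x33], [x35], [x36]}: π^{-1}(V) = {x32, x33, x34, x35, x36} ∈ τ ✓.
Open sets in the quotient: τ_Q = {{}, {[x35]}, {[x32=x34], [x35]}, {[x36]}, {[x33], [x36]}, {[x35], [x36]}, {[x32=x34], [x35], [x36]}, {[x33], [x35], [x36]}, {[x32=x34], [x33], [x35], [x36]}} (9 elements).


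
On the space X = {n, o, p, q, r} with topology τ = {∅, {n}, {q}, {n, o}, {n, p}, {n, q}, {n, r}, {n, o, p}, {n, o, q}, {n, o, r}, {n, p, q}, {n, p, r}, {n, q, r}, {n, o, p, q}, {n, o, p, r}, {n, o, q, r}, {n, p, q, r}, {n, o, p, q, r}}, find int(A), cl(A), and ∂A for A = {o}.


int(A) = ∅, cl(A) = {o}, ∂A = {o}.

Closed sets in (X, τ) are complements of opens:
  closed(X, τ) = {∅, {o}, {p}, {q}, {r}, {o, p}, {o, q}, {o, r}, {p, q}, {p, r}, {q, r}, {o, p, q}, {o, p, r}, {o, q, r}, {p, q, r}, {n, o, p, r}, {o, p, q, r}, {n, o, p, q, r}}.
int(A) = ⋃ {U ∈ τ : U ⊆ A}. Opens contained in A: ∅.
Taking the union of these: int(A) = ∅.
cl(A) = ⋂ {C closed : A ⊆ C}. Closed sets containing A: {o}, {o, p}, {o, q}, {o, r}, {o, p, q}, {o, p, r}, {o, q, r}, {n, o, p, r}, {o, p, q, r}, {n, o, p, q, r}.
Intersecting these: cl(A) = {o}.
∂A = cl(A) ∖ int(A) = {o} ∖ ∅ = {o}.


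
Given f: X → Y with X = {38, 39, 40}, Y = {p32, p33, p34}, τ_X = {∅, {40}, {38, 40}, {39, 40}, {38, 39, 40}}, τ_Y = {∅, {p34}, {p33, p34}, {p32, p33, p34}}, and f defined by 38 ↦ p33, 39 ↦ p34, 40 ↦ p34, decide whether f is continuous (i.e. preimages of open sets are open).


f IS continuous.

Compute f^{-1}(U) for each U ∈ τ_Y:
  U = ∅: f^{-1}(U) = ∅ ∈ τ_X ✓.
  U = {p34}: f^{-1}(U) = {39, 40} ∈ τ_X ✓.
  U = {p33, p34}: f^{-1}(U) = {38, 39, 40} ∈ τ_X ✓.
  U = {p32, p33, p34}: f^{-1}(U) = {38, 39, 40} ∈ τ_X ✓.
Every preimage lies in τ_X, so f IS continuous.


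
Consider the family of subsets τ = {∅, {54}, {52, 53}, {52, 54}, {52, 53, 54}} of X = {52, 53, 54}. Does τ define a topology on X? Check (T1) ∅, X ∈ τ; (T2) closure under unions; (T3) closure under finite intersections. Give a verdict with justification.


τ is NOT a topology on X.

Axiom (T1): ∅ ∈ τ? Yes; X ∈ τ? Yes.
Axiom (T2/T3): check pairwise unions and intersections of members of τ.
Counterexample for (T3): {52, 53} ∩ {52, 54} = {52} ∉ τ. Therefore τ is NOT a topology.


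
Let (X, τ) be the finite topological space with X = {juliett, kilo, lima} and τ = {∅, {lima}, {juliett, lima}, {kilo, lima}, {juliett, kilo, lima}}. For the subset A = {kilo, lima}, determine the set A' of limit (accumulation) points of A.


A' = {juliett, kilo}

For each x ∈ X, list the open sets U ∈ τ with x ∈ U, then check whether U ∩ (A ∖ {x}) ≠ ∅ for every such U.
  x = juliett: opens ∋ x are {juliett, lima}, {juliett, kilo, lima}; each meets A ∖ {juliett}, so x IS a limit point.
  x = kilo: opens ∋ x are {kilo, lima}, {juliett, kilo, lima}; each meets A ∖ {kilo}, so x IS a limit point.
  x = lima: open {lima} ∋ x has {lima} ∩ (A ∖ {lima}) = ∅, so x is NOT a limit point.
Collecting: A' = {juliett, kilo}.


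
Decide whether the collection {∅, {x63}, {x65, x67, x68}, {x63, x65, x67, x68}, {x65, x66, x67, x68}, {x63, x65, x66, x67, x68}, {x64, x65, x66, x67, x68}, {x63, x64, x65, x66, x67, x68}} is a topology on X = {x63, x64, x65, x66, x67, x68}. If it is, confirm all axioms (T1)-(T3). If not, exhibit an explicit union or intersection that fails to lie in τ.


τ IS a topology on X.

Axiom (T1): ∅ ∈ τ? Yes; X ∈ τ? Yes.
Axiom (T2/T3): check pairwise unions and intersections of members of τ.
All pairwise intersections and unions checked — each lies in τ. Therefore τ satisfies (T1), (T2), (T3): it IS a topology on X.


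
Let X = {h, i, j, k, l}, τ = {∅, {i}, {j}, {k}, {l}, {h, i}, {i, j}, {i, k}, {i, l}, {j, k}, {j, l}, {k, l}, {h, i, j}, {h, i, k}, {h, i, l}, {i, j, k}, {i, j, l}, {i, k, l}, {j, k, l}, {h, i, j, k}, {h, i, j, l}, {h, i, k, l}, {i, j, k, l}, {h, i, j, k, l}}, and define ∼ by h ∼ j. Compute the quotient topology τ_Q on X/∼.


X/∼ = {[h=j], [i], [k], [l]}; |τ_Q| = 12.

Equivalence classes: [h=j], [i], [k], [l].
Quotient map π: X → X/∼ sends h ↦ [h=j], i ↦ [i], j ↦ [h=j], k ↦ [k], l ↦ [l].
For each subset V ⊆ X/∼, compute π^{-1}(V) ⊆ X and check whether π^{-1}(V) ∈ τ. V is open in τ_Q iff π^{-1}(V) ∈ τ.
  V = {}: π^{-1}(V) = ∅ ∈ τ ✓.
  V = {[h=j]}: π^{-1}(V) = {h, j} ∉ τ ✗.
  V = {[i]}: π^{-1}(V) = {i} ∈ τ ✓.
  V = {[h=j], [i]}: π^{-1}(V) = {h, i, j} ∈ τ ✓.
  V = {[k]}: π^{-1}(V) = {k} ∈ τ ✓.
  V = {[h=j], [k]}: π^{-1}(V) = {h, j, k} ∉ τ ✗.
  V = {[i], [k]}: π^{-1}(V) = {i, k} ∈ τ ✓.
  V = {[h=j], [i], [k]}: π^{-1}(V) = {h, i, j, k} ∈ τ ✓.
  V = {[l]}: π^{-1}(V) = {l} ∈ τ ✓.
  V = {[h=j], [l]}: π^{-1}(V) = {h, j, l} ∉ τ ✗.
  V = {[i], [l]}: π^{-1}(V) = {i, l} ∈ τ ✓.
  V = {[h=j], [i], [l]}: π^{-1}(V) = {h, i, j, l} ∈ τ ✓.
  V = {[k], [l]}: π^{-1}(V) = {k, l} ∈ τ ✓.
  V = {[h=j], [k], [l]}: π^{-1}(V) = {h, j, k, l} ∉ τ ✗.
  V = {[i], [k], [l]}: π^{-1}(V) = {i, k, l} ∈ τ ✓.
  V = {[h=j], [i], [k], [l]}: π^{-1}(V) = {h, i, j, k, l} ∈ τ ✓.
Open sets in the quotient: τ_Q = {{}, {[i]}, {[h=j], [i]}, {[k]}, {[i], [k]}, {[h=j], [i], [k]}, {[l]}, {[i], [l]}, {[h=j], [i], [l]}, {[k], [l]}, {[i], [k], [l]}, {[h=j], [i], [k], [l]}} (12 elements).


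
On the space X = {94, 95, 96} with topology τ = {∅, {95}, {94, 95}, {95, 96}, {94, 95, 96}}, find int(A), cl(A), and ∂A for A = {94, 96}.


int(A) = ∅, cl(A) = {94, 96}, ∂A = {94, 96}.

Closed sets in (X, τ) are complements of opens:
  closed(X, τ) = {∅, {94}, {96}, {94, 96}, {94, 95, 96}}.
int(A) = ⋃ {U ∈ τ : U ⊆ A}. Opens contained in A: ∅.
Taking the union of these: int(A) = ∅.
cl(A) = ⋂ {C closed : A ⊆ C}. Closed sets containing A: {94, 96}, {94, 95, 96}.
Intersecting these: cl(A) = {94, 96}.
∂A = cl(A) ∖ int(A) = {94, 96} ∖ ∅ = {94, 96}.


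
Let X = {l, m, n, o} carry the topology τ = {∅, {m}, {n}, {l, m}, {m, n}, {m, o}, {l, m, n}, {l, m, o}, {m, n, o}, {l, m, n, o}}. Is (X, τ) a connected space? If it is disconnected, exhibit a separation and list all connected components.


(X, τ) is disconnected; components = [{n}, {l, m, o}].

Find clopen sets (U ∈ τ with X ∖ U ∈ τ):
  U = ∅, X ∖ U = {l, m, n, o} — both open, so U is clopen.
  U = {n}, X ∖ U = {l, m, o} — both open, so U is clopen.
  U = {l, m, o}, X ∖ U = {n} — both open, so U is clopen.
  U = {l, m, n, o}, X ∖ U = ∅ — both open, so U is clopen.
Nontrivial clopen(s) exist: e.g. {n}. So (X, τ) is disconnected.
Compute connected components by grouping points that agree on all clopens:
  component: {n}
  component: {l, m, o}
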